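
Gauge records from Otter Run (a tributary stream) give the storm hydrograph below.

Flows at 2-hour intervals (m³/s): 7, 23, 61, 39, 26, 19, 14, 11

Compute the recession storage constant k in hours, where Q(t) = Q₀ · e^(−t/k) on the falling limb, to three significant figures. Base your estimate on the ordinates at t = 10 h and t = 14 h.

On the falling limb, Q drops from 19 to 11 m³/s between t = 10 h and t = 14 h (Δt = 4 h).
k = −Δt / ln(Q₂/Q₁) = −4 / ln(11/19) = 7.32 h.

k ≈ 7.32 h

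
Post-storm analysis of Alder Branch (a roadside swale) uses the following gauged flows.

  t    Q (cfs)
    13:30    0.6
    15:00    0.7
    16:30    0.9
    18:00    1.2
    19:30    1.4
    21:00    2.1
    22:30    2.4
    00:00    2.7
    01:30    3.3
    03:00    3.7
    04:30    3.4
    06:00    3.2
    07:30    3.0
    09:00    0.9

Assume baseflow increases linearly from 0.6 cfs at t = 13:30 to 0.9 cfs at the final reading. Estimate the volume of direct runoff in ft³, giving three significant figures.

Direct-runoff ordinates (Q − Q_b): 0.00, 0.08, 0.25, 0.53, 0.71, 1.38, 1.66, 1.94, 2.52, 2.89, 2.57, 2.35, 2.12, 0.00 cfs.
ΣQ_DR = 19.00 cfs.
With Δt = 1.5 h = 5400 s, V = ΣQ_DR · Δt = 19.00 × 5400 = 1.03 × 10^5 ft³.

V ≈ 1.03 × 10^5 ft³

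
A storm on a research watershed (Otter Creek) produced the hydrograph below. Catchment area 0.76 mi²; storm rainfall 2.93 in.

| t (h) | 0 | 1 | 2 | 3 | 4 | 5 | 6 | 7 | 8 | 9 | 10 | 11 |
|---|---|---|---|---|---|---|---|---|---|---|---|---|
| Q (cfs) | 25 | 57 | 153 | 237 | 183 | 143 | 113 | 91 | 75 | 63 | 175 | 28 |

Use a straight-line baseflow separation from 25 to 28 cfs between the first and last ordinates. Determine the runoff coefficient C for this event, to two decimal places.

C ≈ 0.71

ΣQ_DR = 1025 cfs; V = ΣQ_DR·Δt = 3.690 × 10^6 ft³.
Runoff depth d = V / A = 2.090 in.
C = d / P = 2.090 / 2.93 = 0.71.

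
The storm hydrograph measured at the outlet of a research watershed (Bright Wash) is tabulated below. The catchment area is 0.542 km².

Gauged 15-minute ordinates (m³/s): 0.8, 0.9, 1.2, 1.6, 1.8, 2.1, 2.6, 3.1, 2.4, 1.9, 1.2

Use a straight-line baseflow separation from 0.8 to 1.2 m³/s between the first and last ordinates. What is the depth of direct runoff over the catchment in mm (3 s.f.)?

d ≈ 14.3 mm

Direct runoff: 0.00, 0.06, 0.32, 0.68, 0.84, 1.10, 1.56, 2.02, 1.28, 0.74, 0.00 m³/s; ΣQ_DR = 8.600 m³/s.
V = ΣQ_DR · Δt = 8.600 × 900 s = 7740 m³.
Over A = 0.542 km², depth = V / A = 14.3 mm.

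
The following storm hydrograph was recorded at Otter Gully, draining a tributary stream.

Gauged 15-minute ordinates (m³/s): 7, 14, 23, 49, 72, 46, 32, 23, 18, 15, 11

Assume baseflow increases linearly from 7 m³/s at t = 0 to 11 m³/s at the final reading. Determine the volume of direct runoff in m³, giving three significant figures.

Direct-runoff ordinates (Q − Q_b): 0.00, 6.60, 15.20, 40.80, 63.40, 37.00, 22.60, 13.20, 7.80, 4.40, 0.00 m³/s.
ΣQ_DR = 211.0 m³/s.
With Δt = 0.25 h = 900 s, V = ΣQ_DR · Δt = 211.0 × 900 = 1.90 × 10^5 m³.

V ≈ 1.90 × 10^5 m³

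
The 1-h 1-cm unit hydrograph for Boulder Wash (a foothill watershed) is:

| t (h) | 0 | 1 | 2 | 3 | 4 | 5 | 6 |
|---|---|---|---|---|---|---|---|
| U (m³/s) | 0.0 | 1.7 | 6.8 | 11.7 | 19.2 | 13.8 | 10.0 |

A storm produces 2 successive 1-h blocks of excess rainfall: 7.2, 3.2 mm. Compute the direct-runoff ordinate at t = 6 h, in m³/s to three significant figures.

By discrete convolution, Q_j = Σ (P_i / 10 mm) · U_{j−i}.
At t = 6 h (j=6): Q = (7.2/10)·10.0 + (3.2/10)·13.8 = 11.6 m³/s.

Q ≈ 11.6 m³/s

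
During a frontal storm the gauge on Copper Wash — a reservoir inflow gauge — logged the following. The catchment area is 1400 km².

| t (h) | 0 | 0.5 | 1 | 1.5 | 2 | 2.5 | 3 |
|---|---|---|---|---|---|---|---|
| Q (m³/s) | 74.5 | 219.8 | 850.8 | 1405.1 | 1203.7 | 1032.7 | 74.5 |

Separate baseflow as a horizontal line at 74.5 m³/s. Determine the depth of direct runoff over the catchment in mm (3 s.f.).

d ≈ 5.58 mm

Direct runoff: 0.0, 145.3, 776.3, 1330.6, 1129.2, 958.2, 0.0 m³/s; ΣQ_DR = 4340 m³/s.
V = ΣQ_DR · Δt = 4340 × 1800 s = 7.811 × 10^6 m³.
Over A = 1400 km², depth = V / A = 5.58 mm.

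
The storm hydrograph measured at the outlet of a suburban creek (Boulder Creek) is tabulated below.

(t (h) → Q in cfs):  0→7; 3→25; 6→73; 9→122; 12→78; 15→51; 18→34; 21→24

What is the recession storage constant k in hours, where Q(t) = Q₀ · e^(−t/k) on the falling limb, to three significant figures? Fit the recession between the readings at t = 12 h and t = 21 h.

On the falling limb, Q drops from 78 to 24 cfs between t = 12 h and t = 21 h (Δt = 9 h).
k = −Δt / ln(Q₂/Q₁) = −9 / ln(24/78) = 7.64 h.

k ≈ 7.64 h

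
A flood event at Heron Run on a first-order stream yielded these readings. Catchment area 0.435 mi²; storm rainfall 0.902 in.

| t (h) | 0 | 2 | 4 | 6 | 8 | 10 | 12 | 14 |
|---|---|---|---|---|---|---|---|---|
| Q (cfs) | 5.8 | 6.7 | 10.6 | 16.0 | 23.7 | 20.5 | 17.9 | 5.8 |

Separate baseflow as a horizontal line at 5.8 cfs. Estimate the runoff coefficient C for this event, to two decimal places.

ΣQ_DR = 60.60 cfs; V = ΣQ_DR·Δt = 4.363 × 10^5 ft³.
Runoff depth d = V / A = 0.4317 in.
C = d / P = 0.4317 / 0.902 = 0.48.

C ≈ 0.48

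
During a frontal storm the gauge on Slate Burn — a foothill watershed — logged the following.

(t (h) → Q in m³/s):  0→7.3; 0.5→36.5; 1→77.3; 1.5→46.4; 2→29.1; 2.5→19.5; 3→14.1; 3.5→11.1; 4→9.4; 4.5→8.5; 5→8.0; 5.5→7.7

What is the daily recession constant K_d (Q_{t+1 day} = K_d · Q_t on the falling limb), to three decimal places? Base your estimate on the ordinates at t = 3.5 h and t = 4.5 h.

K_d ≈ 0.002

Between t = 3.5 h and t = 4.5 h the flow falls from 11.1 to 8.5 m³/s over 2×0.5 h = 1 h.
Per-interval ratio K = (8.5/11.1)^(1/2) = 0.8751; K_d = K^(24/0.5) = 0.002.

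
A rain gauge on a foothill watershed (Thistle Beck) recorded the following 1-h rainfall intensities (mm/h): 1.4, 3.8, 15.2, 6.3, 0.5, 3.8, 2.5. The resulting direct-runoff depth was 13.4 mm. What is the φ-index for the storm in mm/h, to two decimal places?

Only the 2 blocks with intensity above φ contribute runoff: 15.2, 6.3 mm/h.
Σ(I−φ)·Δt = d  ⇒  (15.2+6.3 − 2φ)·1 = 13.4
φ = (21.50 − 13.4/1) / 2 = 4.05 mm/h.

φ ≈ 4.05 mm/h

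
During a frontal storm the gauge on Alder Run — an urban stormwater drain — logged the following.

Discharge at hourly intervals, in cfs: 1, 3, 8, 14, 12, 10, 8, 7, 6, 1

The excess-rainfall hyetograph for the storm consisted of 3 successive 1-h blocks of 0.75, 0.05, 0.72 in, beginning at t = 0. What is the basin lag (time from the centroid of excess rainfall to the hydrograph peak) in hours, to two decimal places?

Centroid of excess rainfall: t_c = Σ P_i·t̄_i / ΣP_i = 1.4803 h (block centres at 0.5, 1.5, 2.5 h).
Hydrograph peak occurs at t = 3 h, so basin lag t_L = 3 − 1.4803 = 1.52 h.

t_L ≈ 1.52 h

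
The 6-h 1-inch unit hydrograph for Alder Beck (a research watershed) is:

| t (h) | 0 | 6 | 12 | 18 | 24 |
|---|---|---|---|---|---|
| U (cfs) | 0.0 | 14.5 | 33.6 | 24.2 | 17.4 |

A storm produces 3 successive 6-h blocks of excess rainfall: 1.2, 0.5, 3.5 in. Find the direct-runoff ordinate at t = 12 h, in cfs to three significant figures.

By discrete convolution, Q_j = Σ (P_i / 1 in) · U_{j−i}.
At t = 12 h (j=2): Q = (1.2/1)·33.6 + (0.5/1)·14.5 + (3.5/1)·0.0 = 47.6 cfs.

Q ≈ 47.6 cfs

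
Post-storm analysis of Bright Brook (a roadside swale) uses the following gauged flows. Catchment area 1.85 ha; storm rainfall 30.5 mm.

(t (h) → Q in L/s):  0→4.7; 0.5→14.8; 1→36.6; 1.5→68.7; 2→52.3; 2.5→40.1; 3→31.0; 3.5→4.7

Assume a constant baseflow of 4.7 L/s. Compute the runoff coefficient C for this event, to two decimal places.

C ≈ 0.69

ΣQ_DR = 215.3 L/s; V = ΣQ_DR·Δt = 3.875 × 10^5 L.
Runoff depth d = V / A = 20.95 mm.
C = d / P = 20.95 / 30.5 = 0.69.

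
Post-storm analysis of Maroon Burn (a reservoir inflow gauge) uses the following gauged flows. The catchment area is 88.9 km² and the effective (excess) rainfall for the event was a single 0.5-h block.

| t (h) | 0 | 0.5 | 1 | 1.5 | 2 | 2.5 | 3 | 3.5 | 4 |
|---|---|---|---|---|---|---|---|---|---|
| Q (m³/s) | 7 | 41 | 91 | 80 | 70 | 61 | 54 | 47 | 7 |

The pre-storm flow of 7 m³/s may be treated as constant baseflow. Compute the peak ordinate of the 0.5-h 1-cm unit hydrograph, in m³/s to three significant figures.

Direct runoff: 0.0, 34.0, 84.0, 73.0, 63.0, 54.0, 47.0, 40.0, 0.0 m³/s; ΣQ_DR = 395.0 m³/s, peak = 84.0 m³/s.
Runoff depth d = ΣQ_DR·Δt / A = 395.0 × 1800 / (88.9 km²) = 7.998 mm.
The 1-cm UH is the DRH scaled by (10 mm)/d, so U_p = 84.0 × 10/7.998 = 105 m³/s.

U_p ≈ 105 m³/s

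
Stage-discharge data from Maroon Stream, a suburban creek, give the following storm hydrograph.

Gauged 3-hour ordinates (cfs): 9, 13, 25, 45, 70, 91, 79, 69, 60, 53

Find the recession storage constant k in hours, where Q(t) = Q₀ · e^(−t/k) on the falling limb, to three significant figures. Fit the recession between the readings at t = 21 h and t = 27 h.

k ≈ 22.7 h

On the falling limb, Q drops from 69 to 53 cfs between t = 21 h and t = 27 h (Δt = 6 h).
k = −Δt / ln(Q₂/Q₁) = −6 / ln(53/69) = 22.7 h.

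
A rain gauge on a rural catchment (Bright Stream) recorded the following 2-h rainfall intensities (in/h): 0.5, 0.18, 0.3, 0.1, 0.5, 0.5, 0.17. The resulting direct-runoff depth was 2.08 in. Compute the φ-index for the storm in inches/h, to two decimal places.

φ ≈ 0.19 in/h

Only the 4 blocks with intensity above φ contribute runoff: 0.5, 0.3, 0.5, 0.5 in/h.
Σ(I−φ)·Δt = d  ⇒  (0.5+0.3+0.5+0.5 − 4φ)·2 = 2.08
φ = (1.800 − 2.08/2) / 4 = 0.19 in/h.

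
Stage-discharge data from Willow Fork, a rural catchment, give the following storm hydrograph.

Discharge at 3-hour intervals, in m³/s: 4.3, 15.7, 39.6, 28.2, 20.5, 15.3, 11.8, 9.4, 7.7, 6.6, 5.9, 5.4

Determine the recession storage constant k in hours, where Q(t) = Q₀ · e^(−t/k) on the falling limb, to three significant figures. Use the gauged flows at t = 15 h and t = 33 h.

On the falling limb, Q drops from 15.3 to 5.4 m³/s between t = 15 h and t = 33 h (Δt = 18 h).
k = −Δt / ln(Q₂/Q₁) = −18 / ln(5.4/15.3) = 17.3 h.

k ≈ 17.3 h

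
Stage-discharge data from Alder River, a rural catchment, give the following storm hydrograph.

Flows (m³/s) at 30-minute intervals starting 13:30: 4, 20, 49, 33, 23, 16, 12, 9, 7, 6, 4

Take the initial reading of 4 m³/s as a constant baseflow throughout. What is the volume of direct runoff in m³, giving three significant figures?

V ≈ 2.50 × 10^5 m³

Direct-runoff ordinates (Q − Q_b): 0.0, 16.0, 45.0, 29.0, 19.0, 12.0, 8.0, 5.0, 3.0, 2.0, 0.0 m³/s.
ΣQ_DR = 139.0 m³/s.
With Δt = 0.5 h = 1800 s, V = ΣQ_DR · Δt = 139.0 × 1800 = 2.50 × 10^5 m³.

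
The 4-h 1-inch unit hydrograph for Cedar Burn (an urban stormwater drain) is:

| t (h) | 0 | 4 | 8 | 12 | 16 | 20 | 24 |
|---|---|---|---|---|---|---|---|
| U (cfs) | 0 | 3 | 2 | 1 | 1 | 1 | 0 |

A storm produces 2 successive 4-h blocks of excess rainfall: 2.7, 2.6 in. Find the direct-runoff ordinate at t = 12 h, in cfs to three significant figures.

By discrete convolution, Q_j = Σ (P_i / 1 in) · U_{j−i}.
At t = 12 h (j=3): Q = (2.7/1)·1 + (2.6/1)·2 = 7.90 cfs.

Q ≈ 7.90 cfs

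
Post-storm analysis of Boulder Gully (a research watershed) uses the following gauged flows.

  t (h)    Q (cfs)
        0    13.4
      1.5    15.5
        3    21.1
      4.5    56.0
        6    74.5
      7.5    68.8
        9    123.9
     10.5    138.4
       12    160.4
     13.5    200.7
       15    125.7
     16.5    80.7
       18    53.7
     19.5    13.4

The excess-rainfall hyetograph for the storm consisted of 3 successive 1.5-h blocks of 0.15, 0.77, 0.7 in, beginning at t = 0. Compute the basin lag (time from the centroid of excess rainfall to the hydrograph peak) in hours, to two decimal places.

Centroid of excess rainfall: t_c = Σ P_i·t̄_i / ΣP_i = 2.7593 h (block centres at 0.75, 2.25, 3.75 h).
Hydrograph peak occurs at t = 13.5 h, so basin lag t_L = 13.5 − 2.7593 = 10.74 h.

t_L ≈ 10.74 h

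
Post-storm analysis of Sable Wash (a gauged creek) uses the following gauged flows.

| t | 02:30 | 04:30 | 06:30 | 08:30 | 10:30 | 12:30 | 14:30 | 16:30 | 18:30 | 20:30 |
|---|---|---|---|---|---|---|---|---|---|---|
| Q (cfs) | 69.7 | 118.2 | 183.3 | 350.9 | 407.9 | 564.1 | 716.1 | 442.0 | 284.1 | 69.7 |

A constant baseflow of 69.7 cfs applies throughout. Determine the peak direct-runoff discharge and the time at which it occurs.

Q_p = 646.4 cfs at t = 14:30

Subtracting baseflow gives direct-runoff ordinates: 0.0, 48.5, 113.6, 281.2, 338.2, 494.4, 646.4, 372.3, 214.4, 0.0 cfs.
The maximum is 646.4 cfs, occurring at the reading for t = 14:30.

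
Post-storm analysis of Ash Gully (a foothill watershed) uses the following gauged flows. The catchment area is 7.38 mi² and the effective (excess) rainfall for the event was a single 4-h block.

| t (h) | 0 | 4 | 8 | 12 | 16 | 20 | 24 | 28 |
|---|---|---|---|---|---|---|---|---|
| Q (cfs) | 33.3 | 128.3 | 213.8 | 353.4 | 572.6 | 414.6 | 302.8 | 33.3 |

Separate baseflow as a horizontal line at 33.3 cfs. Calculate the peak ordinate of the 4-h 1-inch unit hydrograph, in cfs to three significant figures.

U_p ≈ 360 cfs

Direct runoff: 0.0, 95.0, 180.5, 320.1, 539.3, 381.3, 269.5, 0.0 cfs; ΣQ_DR = 1786 cfs, peak = 539.3 cfs.
Runoff depth d = ΣQ_DR·Δt / A = 1786 × 14400 / (7.38 mi²) = 1.500 in.
The 1-inch UH is the DRH scaled by (1 in)/d, so U_p = 539.3 × 1/1.500 = 360 cfs.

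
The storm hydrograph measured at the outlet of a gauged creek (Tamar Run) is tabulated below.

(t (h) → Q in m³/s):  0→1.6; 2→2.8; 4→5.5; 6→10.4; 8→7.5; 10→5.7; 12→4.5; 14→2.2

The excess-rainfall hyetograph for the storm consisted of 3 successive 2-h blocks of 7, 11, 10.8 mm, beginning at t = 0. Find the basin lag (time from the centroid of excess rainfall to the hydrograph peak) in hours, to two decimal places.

t_L ≈ 2.74 h

Centroid of excess rainfall: t_c = Σ P_i·t̄_i / ΣP_i = 3.2639 h (block centres at 1, 3, 5 h).
Hydrograph peak occurs at t = 6 h, so basin lag t_L = 6 − 3.2639 = 2.74 h.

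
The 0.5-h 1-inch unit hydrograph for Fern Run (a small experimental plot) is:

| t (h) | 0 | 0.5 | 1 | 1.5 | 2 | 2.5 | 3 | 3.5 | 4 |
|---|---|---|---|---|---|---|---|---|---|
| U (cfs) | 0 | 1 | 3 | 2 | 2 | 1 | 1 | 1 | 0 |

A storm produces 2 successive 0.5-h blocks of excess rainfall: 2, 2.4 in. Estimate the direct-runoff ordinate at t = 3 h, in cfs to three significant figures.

Q ≈ 4.40 cfs

By discrete convolution, Q_j = Σ (P_i / 1 in) · U_{j−i}.
At t = 3 h (j=6): Q = (2/1)·1 + (2.4/1)·1 = 4.40 cfs.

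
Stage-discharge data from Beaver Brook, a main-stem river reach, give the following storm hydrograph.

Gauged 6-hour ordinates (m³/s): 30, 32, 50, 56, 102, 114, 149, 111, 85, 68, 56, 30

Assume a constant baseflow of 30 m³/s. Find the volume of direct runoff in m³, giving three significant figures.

Direct-runoff ordinates (Q − Q_b): 0.0, 2.0, 20.0, 26.0, 72.0, 84.0, 119.0, 81.0, 55.0, 38.0, 26.0, 0.0 m³/s.
ΣQ_DR = 523.0 m³/s.
With Δt = 6 h = 21600 s, V = ΣQ_DR · Δt = 523.0 × 21600 = 1.13 × 10^7 m³.

V ≈ 1.13 × 10^7 m³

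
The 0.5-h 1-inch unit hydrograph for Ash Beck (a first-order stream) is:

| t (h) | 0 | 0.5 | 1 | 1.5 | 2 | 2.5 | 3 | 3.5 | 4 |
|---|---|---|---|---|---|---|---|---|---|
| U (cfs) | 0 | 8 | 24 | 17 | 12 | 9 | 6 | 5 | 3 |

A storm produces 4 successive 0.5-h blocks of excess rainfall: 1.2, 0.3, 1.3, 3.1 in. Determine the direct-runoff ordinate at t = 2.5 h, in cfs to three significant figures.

Q ≈ 111 cfs

By discrete convolution, Q_j = Σ (P_i / 1 in) · U_{j−i}.
At t = 2.5 h (j=5): Q = (1.2/1)·9 + (0.3/1)·12 + (1.3/1)·17 + (3.1/1)·24 = 111 cfs.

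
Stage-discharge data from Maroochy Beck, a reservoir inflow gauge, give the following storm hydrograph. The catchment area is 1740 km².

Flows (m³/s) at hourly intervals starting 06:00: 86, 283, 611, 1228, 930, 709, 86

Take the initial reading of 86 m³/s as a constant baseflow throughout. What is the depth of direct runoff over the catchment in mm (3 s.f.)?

Direct runoff: 0.0, 197.0, 525.0, 1142.0, 844.0, 623.0, 0.0 m³/s; ΣQ_DR = 3331 m³/s.
V = ΣQ_DR · Δt = 3331 × 3600 s = 1.199 × 10^7 m³.
Over A = 1740 km², depth = V / A = 6.89 mm.

d ≈ 6.89 mm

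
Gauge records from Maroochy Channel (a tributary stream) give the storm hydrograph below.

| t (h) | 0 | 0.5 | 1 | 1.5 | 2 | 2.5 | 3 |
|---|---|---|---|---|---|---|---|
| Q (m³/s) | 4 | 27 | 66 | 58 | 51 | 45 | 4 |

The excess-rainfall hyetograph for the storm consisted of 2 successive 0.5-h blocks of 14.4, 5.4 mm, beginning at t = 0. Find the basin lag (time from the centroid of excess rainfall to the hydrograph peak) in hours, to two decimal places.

t_L ≈ 0.61 h

Centroid of excess rainfall: t_c = Σ P_i·t̄_i / ΣP_i = 0.3864 h (block centres at 0.25, 0.75 h).
Hydrograph peak occurs at t = 1 h, so basin lag t_L = 1 − 0.3864 = 0.61 h.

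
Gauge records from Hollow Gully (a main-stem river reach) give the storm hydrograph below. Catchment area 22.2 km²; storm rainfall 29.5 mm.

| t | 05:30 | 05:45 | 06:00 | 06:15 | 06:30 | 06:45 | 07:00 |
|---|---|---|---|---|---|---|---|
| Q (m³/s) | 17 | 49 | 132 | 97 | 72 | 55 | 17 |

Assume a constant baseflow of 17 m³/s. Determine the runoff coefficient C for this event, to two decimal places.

ΣQ_DR = 320.0 m³/s; V = ΣQ_DR·Δt = 2.880 × 10^5 m³.
Runoff depth d = V / A = 12.97 mm.
C = d / P = 12.97 / 29.5 = 0.44.

C ≈ 0.44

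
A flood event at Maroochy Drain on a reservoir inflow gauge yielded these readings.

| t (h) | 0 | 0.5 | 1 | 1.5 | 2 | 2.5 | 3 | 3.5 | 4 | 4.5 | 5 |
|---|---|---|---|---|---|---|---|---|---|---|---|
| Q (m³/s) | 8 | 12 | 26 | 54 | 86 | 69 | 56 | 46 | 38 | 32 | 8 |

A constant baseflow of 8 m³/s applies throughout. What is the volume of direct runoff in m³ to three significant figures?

V ≈ 6.25 × 10^5 m³

Direct-runoff ordinates (Q − Q_b): 0.0, 4.0, 18.0, 46.0, 78.0, 61.0, 48.0, 38.0, 30.0, 24.0, 0.0 m³/s.
ΣQ_DR = 347.0 m³/s.
With Δt = 0.5 h = 1800 s, V = ΣQ_DR · Δt = 347.0 × 1800 = 6.25 × 10^5 m³.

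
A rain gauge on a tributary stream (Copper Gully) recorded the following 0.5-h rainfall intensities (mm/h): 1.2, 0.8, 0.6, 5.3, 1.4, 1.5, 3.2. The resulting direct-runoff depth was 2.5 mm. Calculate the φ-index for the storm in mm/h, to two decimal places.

φ ≈ 1.75 mm/h

Only the 2 blocks with intensity above φ contribute runoff: 5.3, 3.2 mm/h.
Σ(I−φ)·Δt = d  ⇒  (5.3+3.2 − 2φ)·0.5 = 2.5
φ = (8.500 − 2.5/0.5) / 2 = 1.75 mm/h.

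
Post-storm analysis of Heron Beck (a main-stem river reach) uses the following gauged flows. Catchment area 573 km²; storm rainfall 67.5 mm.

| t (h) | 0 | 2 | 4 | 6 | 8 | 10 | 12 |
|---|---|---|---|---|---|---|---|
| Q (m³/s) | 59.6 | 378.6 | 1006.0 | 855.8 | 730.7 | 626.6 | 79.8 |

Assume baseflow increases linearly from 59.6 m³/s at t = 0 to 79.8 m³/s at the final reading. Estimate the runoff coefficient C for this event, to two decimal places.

C ≈ 0.60

ΣQ_DR = 3249 m³/s; V = ΣQ_DR·Δt = 2.339 × 10^7 m³.
Runoff depth d = V / A = 40.83 mm.
C = d / P = 40.83 / 67.5 = 0.60.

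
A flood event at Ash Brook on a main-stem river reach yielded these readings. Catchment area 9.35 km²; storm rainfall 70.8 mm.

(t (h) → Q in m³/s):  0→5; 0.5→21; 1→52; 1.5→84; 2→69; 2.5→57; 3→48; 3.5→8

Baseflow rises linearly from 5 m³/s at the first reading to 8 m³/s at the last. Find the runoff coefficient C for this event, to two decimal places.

ΣQ_DR = 292.0 m³/s; V = ΣQ_DR·Δt = 5.256 × 10^5 m³.
Runoff depth d = V / A = 56.21 mm.
C = d / P = 56.21 / 70.8 = 0.79.

C ≈ 0.79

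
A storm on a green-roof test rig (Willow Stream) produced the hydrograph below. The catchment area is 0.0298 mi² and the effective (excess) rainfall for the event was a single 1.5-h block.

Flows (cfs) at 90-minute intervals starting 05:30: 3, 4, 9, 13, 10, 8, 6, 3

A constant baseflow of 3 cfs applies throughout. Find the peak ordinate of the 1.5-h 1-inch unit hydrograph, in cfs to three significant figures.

Direct runoff: 0.0, 1.0, 6.0, 10.0, 7.0, 5.0, 3.0, 0.0 cfs; ΣQ_DR = 32.00 cfs, peak = 10.0 cfs.
Runoff depth d = ΣQ_DR·Δt / A = 32.00 × 5400 / (0.0298 mi²) = 2.496 in.
The 1-inch UH is the DRH scaled by (1 in)/d, so U_p = 10.0 × 1/2.496 = 4.01 cfs.

U_p ≈ 4.01 cfs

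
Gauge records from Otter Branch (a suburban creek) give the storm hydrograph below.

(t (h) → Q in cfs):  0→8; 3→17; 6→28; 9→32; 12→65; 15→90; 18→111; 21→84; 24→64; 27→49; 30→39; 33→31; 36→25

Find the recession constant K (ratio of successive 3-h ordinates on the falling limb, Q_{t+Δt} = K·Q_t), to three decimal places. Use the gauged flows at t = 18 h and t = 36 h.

K ≈ 0.780

Using the recession-limb readings at t = 18 h and t = 36 h: Q falls from 111 to 25 cfs over 6 intervals.
K = (Q₂/Q₁)^(1/6) = (25/111)^(1/6) = 0.780.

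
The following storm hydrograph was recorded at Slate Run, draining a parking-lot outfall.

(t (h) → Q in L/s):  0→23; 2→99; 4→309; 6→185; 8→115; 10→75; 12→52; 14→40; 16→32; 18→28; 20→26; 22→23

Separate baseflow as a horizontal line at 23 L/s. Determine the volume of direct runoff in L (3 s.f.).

Direct-runoff ordinates (Q − Q_b): 0.0, 76.0, 286.0, 162.0, 92.0, 52.0, 29.0, 17.0, 9.0, 5.0, 3.0, 0.0 L/s.
ΣQ_DR = 731.0 L/s.
With Δt = 2 h = 7200 s, V = ΣQ_DR · Δt = 731.0 × 7200 = 5.26 × 10^6 L.

V ≈ 5.26 × 10^6 L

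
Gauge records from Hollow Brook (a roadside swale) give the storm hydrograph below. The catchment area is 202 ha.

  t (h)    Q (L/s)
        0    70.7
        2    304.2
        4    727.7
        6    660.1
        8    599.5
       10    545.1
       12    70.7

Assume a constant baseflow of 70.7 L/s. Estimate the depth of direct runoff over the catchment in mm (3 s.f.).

Direct runoff: 0.0, 233.5, 657.0, 589.4, 528.8, 474.4, 0.0 L/s; ΣQ_DR = 2483 L/s.
V = ΣQ_DR · Δt = 2483 × 7200 s = 1.788 × 10^7 L.
Over A = 202 ha, depth = V / A = 8.85 mm.

d ≈ 8.85 mm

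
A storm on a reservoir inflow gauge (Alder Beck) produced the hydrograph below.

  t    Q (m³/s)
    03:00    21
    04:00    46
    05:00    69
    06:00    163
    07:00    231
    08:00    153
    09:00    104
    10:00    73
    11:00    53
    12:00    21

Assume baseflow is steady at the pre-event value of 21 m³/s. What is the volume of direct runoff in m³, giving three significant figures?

Direct-runoff ordinates (Q − Q_b): 0.0, 25.0, 48.0, 142.0, 210.0, 132.0, 83.0, 52.0, 32.0, 0.0 m³/s.
ΣQ_DR = 724.0 m³/s.
With Δt = 1 h = 3600 s, V = ΣQ_DR · Δt = 724.0 × 3600 = 2.61 × 10^6 m³.

V ≈ 2.61 × 10^6 m³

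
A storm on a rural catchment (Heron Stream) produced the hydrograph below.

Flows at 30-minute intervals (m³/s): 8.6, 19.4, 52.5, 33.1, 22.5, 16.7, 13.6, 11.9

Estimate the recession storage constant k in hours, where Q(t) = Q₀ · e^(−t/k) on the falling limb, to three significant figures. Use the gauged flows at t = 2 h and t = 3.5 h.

On the falling limb, Q drops from 22.5 to 11.9 m³/s between t = 2 h and t = 3.5 h (Δt = 1.5 h).
k = −Δt / ln(Q₂/Q₁) = −1.5 / ln(11.9/22.5) = 2.35 h.

k ≈ 2.35 h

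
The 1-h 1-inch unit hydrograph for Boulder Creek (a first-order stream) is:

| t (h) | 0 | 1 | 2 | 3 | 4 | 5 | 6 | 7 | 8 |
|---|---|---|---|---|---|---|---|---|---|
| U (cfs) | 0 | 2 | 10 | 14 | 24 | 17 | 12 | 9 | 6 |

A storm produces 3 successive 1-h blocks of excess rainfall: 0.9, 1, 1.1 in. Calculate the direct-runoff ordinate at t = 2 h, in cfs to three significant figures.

By discrete convolution, Q_j = Σ (P_i / 1 in) · U_{j−i}.
At t = 2 h (j=2): Q = (0.9/1)·10 + (1/1)·2 + (1.1/1)·0 = 11.0 cfs.

Q ≈ 11.0 cfs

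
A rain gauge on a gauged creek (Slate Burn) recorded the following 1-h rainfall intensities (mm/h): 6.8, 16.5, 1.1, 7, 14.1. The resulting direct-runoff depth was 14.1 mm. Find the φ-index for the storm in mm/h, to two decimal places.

Only the 2 blocks with intensity above φ contribute runoff: 16.5, 14.1 mm/h.
Σ(I−φ)·Δt = d  ⇒  (16.5+14.1 − 2φ)·1 = 14.1
φ = (30.60 − 14.1/1) / 2 = 8.25 mm/h.

φ ≈ 8.25 mm/h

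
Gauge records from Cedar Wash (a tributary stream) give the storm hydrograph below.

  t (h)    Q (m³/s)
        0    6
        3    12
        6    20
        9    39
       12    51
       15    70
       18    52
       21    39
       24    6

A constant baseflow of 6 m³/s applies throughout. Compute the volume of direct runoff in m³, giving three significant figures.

V ≈ 2.60 × 10^6 m³

Direct-runoff ordinates (Q − Q_b): 0.0, 6.0, 14.0, 33.0, 45.0, 64.0, 46.0, 33.0, 0.0 m³/s.
ΣQ_DR = 241.0 m³/s.
With Δt = 3 h = 10800 s, V = ΣQ_DR · Δt = 241.0 × 10800 = 2.60 × 10^6 m³.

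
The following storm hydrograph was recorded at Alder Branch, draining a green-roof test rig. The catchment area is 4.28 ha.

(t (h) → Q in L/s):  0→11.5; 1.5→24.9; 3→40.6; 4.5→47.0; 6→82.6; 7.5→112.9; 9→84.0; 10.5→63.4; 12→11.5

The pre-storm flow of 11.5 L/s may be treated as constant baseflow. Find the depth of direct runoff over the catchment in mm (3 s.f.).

d ≈ 47.3 mm

Direct runoff: 0.0, 13.4, 29.1, 35.5, 71.1, 101.4, 72.5, 51.9, 0.0 L/s; ΣQ_DR = 374.9 L/s.
V = ΣQ_DR · Δt = 374.9 × 5400 s = 2.024 × 10^6 L.
Over A = 4.28 ha, depth = V / A = 47.3 mm.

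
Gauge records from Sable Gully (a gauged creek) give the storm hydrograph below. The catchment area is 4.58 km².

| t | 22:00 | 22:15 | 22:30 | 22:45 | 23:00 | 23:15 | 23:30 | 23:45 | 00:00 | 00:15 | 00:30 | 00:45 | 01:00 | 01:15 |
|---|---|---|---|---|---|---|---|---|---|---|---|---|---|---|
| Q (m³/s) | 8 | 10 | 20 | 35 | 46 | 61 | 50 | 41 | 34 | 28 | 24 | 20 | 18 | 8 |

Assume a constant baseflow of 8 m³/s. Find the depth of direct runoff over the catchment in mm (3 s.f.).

Direct runoff: 0.0, 2.0, 12.0, 27.0, 38.0, 53.0, 42.0, 33.0, 26.0, 20.0, 16.0, 12.0, 10.0, 0.0 m³/s; ΣQ_DR = 291.0 m³/s.
V = ΣQ_DR · Δt = 291.0 × 900 s = 2.619 × 10^5 m³.
Over A = 4.58 km², depth = V / A = 57.2 mm.

d ≈ 57.2 mm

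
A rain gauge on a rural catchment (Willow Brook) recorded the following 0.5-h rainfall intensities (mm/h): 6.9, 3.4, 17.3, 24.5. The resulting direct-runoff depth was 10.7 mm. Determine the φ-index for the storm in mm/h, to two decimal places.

φ ≈ 10.20 mm/h

Only the 2 blocks with intensity above φ contribute runoff: 17.3, 24.5 mm/h.
Σ(I−φ)·Δt = d  ⇒  (17.3+24.5 − 2φ)·0.5 = 10.7
φ = (41.80 − 10.7/0.5) / 2 = 10.20 mm/h.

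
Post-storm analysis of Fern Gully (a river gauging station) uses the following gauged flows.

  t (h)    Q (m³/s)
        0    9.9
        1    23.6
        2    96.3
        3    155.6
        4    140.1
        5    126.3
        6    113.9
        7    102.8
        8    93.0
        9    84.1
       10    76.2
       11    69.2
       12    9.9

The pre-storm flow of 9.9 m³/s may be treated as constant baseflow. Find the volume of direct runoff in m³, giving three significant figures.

V ≈ 3.50 × 10^6 m³

Direct-runoff ordinates (Q − Q_b): 0.0, 13.7, 86.4, 145.7, 130.2, 116.4, 104.0, 92.9, 83.1, 74.2, 66.3, 59.3, 0.0 m³/s.
ΣQ_DR = 972.2 m³/s.
With Δt = 1 h = 3600 s, V = ΣQ_DR · Δt = 972.2 × 3600 = 3.50 × 10^6 m³.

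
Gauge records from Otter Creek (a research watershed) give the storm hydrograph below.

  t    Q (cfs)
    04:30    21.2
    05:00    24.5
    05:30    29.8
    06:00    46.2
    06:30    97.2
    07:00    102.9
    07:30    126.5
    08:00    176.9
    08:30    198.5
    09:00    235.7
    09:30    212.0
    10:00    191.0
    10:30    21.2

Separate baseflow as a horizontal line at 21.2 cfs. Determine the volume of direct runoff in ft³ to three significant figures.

Direct-runoff ordinates (Q − Q_b): 0.0, 3.3, 8.6, 25.0, 76.0, 81.7, 105.3, 155.7, 177.3, 214.5, 190.8, 169.8, 0.0 cfs.
ΣQ_DR = 1208 cfs.
With Δt = 0.5 h = 1800 s, V = ΣQ_DR · Δt = 1208 × 1800 = 2.17 × 10^6 ft³.

V ≈ 2.17 × 10^6 ft³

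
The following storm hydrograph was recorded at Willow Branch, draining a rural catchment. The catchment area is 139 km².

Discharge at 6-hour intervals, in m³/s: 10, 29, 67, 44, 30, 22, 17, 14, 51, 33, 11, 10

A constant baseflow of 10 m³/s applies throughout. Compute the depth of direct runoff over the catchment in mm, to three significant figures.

Direct runoff: 0.0, 19.0, 57.0, 34.0, 20.0, 12.0, 7.0, 4.0, 41.0, 23.0, 1.0, 0.0 m³/s; ΣQ_DR = 218.0 m³/s.
V = ΣQ_DR · Δt = 218.0 × 21600 s = 4.709 × 10^6 m³.
Over A = 139 km², depth = V / A = 33.9 mm.

d ≈ 33.9 mm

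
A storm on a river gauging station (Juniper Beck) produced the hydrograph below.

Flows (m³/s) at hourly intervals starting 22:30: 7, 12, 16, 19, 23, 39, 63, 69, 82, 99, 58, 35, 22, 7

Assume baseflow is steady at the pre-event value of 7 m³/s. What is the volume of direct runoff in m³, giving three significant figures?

Direct-runoff ordinates (Q − Q_b): 0.0, 5.0, 9.0, 12.0, 16.0, 32.0, 56.0, 62.0, 75.0, 92.0, 51.0, 28.0, 15.0, 0.0 m³/s.
ΣQ_DR = 453.0 m³/s.
With Δt = 1 h = 3600 s, V = ΣQ_DR · Δt = 453.0 × 3600 = 1.63 × 10^6 m³.

V ≈ 1.63 × 10^6 m³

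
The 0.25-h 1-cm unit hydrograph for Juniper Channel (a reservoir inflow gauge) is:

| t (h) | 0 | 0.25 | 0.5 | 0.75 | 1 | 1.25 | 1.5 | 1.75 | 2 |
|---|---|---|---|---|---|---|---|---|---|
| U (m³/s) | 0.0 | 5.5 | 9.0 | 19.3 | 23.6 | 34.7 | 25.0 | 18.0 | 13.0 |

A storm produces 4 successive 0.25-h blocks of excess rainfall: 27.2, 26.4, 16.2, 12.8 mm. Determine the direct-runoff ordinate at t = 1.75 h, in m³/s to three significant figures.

Q ≈ 201 m³/s

By discrete convolution, Q_j = Σ (P_i / 10 mm) · U_{j−i}.
At t = 1.75 h (j=7): Q = (27.2/10)·18.0 + (26.4/10)·25.0 + (16.2/10)·34.7 + (12.8/10)·23.6 = 201 m³/s.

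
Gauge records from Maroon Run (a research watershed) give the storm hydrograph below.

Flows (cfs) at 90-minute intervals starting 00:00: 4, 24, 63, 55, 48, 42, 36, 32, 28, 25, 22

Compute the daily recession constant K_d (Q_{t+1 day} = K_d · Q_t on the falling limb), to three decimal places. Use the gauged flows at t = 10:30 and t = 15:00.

K_d ≈ 0.136

Between t = 10:30 and t = 15:00 the flow falls from 32 to 22 cfs over 3×1.5 h = 4.5 h.
Per-interval ratio K = (22/32)^(1/3) = 0.8826; K_d = K^(24/1.5) = 0.136.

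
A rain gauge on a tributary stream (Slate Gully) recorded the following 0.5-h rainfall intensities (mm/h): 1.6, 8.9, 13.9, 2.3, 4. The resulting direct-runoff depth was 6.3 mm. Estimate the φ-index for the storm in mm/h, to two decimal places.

Only the 2 blocks with intensity above φ contribute runoff: 8.9, 13.9 mm/h.
Σ(I−φ)·Δt = d  ⇒  (8.9+13.9 − 2φ)·0.5 = 6.3
φ = (22.80 − 6.3/0.5) / 2 = 5.10 mm/h.

φ ≈ 5.10 mm/h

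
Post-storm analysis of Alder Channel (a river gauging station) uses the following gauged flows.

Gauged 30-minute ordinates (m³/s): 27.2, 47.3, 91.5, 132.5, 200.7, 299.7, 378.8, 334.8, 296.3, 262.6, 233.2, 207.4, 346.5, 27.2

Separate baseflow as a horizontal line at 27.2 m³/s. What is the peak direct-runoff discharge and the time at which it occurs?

Q_p = 351.6 m³/s at t = 3 h

Subtracting baseflow gives direct-runoff ordinates: 0.0, 20.1, 64.3, 105.3, 173.5, 272.5, 351.6, 307.6, 269.1, 235.4, 206.0, 180.2, 319.3, 0.0 m³/s.
The maximum is 351.6 m³/s, occurring at the reading for t = 3 h.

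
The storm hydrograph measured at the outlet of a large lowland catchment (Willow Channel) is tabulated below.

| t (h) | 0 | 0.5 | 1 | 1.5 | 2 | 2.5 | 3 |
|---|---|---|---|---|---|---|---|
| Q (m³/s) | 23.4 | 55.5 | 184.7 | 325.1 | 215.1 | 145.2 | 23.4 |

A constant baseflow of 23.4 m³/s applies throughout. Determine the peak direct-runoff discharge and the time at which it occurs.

Subtracting baseflow gives direct-runoff ordinates: 0.0, 32.1, 161.3, 301.7, 191.7, 121.8, 0.0 m³/s.
The maximum is 301.7 m³/s, occurring at the reading for t = 1.5 h.

Q_p = 301.7 m³/s at t = 1.5 h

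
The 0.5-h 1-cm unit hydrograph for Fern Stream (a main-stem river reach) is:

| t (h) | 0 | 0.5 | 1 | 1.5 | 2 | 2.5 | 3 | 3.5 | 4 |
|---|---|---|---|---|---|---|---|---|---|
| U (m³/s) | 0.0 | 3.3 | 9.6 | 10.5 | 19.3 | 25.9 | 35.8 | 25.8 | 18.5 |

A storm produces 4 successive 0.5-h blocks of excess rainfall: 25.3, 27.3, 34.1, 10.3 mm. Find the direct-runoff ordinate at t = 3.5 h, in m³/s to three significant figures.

Q ≈ 271 m³/s

By discrete convolution, Q_j = Σ (P_i / 10 mm) · U_{j−i}.
At t = 3.5 h (j=7): Q = (25.3/10)·25.8 + (27.3/10)·35.8 + (34.1/10)·25.9 + (10.3/10)·19.3 = 271 m³/s.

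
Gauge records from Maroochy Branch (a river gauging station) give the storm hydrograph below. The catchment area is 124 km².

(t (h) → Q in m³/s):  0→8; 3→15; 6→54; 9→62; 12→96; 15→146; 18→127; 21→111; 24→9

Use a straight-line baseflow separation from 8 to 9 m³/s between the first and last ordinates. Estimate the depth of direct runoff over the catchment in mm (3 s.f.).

Direct runoff: 0.00, 6.88, 45.75, 53.62, 87.50, 137.38, 118.25, 102.12, 0.00 m³/s; ΣQ_DR = 551.5 m³/s.
V = ΣQ_DR · Δt = 551.5 × 10800 s = 5.956 × 10^6 m³.
Over A = 124 km², depth = V / A = 48.0 mm.

d ≈ 48.0 mm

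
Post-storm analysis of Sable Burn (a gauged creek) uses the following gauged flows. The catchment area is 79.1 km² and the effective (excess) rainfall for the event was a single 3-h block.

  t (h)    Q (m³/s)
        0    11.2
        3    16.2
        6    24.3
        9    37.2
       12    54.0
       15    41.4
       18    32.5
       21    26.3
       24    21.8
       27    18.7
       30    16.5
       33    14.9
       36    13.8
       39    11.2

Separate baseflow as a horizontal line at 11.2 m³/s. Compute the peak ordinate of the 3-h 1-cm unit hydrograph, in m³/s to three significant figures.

U_p ≈ 17.1 m³/s

Direct runoff: 0.0, 5.0, 13.1, 26.0, 42.8, 30.2, 21.3, 15.1, 10.6, 7.5, 5.3, 3.7, 2.6, 0.0 m³/s; ΣQ_DR = 183.2 m³/s, peak = 42.8 m³/s.
Runoff depth d = ΣQ_DR·Δt / A = 183.2 × 10800 / (79.1 km²) = 25.01 mm.
The 1-cm UH is the DRH scaled by (10 mm)/d, so U_p = 42.8 × 10/25.01 = 17.1 m³/s.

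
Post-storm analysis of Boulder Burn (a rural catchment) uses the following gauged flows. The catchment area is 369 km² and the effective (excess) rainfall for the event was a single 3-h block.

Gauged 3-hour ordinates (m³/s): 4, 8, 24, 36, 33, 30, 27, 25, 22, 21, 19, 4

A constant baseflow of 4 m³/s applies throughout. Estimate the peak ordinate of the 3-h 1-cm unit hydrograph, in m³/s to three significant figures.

Direct runoff: 0.0, 4.0, 20.0, 32.0, 29.0, 26.0, 23.0, 21.0, 18.0, 17.0, 15.0, 0.0 m³/s; ΣQ_DR = 205.0 m³/s, peak = 32.0 m³/s.
Runoff depth d = ΣQ_DR·Δt / A = 205.0 × 10800 / (369 km²) = 6.000 mm.
The 1-cm UH is the DRH scaled by (10 mm)/d, so U_p = 32.0 × 10/6.000 = 53.3 m³/s.

U_p ≈ 53.3 m³/s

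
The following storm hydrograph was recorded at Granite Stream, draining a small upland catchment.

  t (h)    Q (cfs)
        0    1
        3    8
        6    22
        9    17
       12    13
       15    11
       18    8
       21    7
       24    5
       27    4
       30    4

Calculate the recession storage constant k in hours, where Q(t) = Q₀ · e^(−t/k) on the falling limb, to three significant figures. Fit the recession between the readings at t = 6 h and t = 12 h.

On the falling limb, Q drops from 22 to 13 cfs between t = 6 h and t = 12 h (Δt = 6 h).
k = −Δt / ln(Q₂/Q₁) = −6 / ln(13/22) = 11.4 h.

k ≈ 11.4 h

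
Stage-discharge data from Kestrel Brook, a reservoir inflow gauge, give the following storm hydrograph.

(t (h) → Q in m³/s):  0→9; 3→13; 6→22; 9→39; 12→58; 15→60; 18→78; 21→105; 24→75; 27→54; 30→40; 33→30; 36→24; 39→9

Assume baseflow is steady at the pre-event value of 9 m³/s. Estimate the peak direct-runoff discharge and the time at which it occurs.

Q_p = 96.0 m³/s at t = 21 h

Subtracting baseflow gives direct-runoff ordinates: 0.0, 4.0, 13.0, 30.0, 49.0, 51.0, 69.0, 96.0, 66.0, 45.0, 31.0, 21.0, 15.0, 0.0 m³/s.
The maximum is 96.0 m³/s, occurring at the reading for t = 21 h.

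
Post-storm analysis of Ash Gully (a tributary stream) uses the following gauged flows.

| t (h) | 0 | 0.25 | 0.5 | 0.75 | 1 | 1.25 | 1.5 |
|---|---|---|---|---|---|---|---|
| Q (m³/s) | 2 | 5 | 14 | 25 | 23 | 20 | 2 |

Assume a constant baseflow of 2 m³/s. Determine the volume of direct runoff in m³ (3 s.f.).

Direct-runoff ordinates (Q − Q_b): 0.0, 3.0, 12.0, 23.0, 21.0, 18.0, 0.0 m³/s.
ΣQ_DR = 77.00 m³/s.
With Δt = 0.25 h = 900 s, V = ΣQ_DR · Δt = 77.00 × 900 = 69300 m³.

V ≈ 69300 m³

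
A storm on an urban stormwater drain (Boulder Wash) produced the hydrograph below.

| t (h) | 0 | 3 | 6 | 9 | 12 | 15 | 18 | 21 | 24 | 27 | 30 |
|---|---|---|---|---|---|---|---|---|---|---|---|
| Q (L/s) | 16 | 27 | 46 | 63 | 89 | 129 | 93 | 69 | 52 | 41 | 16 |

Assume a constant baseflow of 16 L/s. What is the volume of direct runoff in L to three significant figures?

Direct-runoff ordinates (Q − Q_b): 0.0, 11.0, 30.0, 47.0, 73.0, 113.0, 77.0, 53.0, 36.0, 25.0, 0.0 L/s.
ΣQ_DR = 465.0 L/s.
With Δt = 3 h = 10800 s, V = ΣQ_DR · Δt = 465.0 × 10800 = 5.02 × 10^6 L.

V ≈ 5.02 × 10^6 L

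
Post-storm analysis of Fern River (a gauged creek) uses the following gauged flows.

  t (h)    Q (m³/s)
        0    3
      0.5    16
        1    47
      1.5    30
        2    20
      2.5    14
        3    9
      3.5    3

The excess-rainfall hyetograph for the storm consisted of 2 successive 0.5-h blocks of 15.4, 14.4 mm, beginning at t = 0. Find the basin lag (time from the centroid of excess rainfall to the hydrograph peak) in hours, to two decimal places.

t_L ≈ 0.51 h

Centroid of excess rainfall: t_c = Σ P_i·t̄_i / ΣP_i = 0.4916 h (block centres at 0.25, 0.75 h).
Hydrograph peak occurs at t = 1 h, so basin lag t_L = 1 − 0.4916 = 0.51 h.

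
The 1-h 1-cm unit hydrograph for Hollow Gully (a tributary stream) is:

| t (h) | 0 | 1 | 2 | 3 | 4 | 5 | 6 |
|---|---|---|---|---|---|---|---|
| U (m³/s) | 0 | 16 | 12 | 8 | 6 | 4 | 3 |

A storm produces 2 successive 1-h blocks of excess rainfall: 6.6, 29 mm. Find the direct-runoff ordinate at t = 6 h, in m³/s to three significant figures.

By discrete convolution, Q_j = Σ (P_i / 10 mm) · U_{j−i}.
At t = 6 h (j=6): Q = (6.6/10)·3 + (29/10)·4 = 13.6 m³/s.

Q ≈ 13.6 m³/s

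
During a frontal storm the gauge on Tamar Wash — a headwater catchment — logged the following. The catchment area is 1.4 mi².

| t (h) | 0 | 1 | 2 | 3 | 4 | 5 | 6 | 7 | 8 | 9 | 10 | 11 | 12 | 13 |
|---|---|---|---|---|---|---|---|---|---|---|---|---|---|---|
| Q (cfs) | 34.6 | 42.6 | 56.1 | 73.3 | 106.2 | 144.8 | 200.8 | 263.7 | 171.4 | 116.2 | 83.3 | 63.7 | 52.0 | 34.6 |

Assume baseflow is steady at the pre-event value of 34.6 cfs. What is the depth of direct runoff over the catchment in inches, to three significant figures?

d ≈ 1.06 in

Direct runoff: 0.0, 8.0, 21.5, 38.7, 71.6, 110.2, 166.2, 229.1, 136.8, 81.6, 48.7, 29.1, 17.4, 0.0 cfs; ΣQ_DR = 958.9 cfs.
V = ΣQ_DR · Δt = 958.9 × 3600 s = 3.452 × 10^6 ft³.
Over A = 1.4 mi², depth = V / A = 1.06 in.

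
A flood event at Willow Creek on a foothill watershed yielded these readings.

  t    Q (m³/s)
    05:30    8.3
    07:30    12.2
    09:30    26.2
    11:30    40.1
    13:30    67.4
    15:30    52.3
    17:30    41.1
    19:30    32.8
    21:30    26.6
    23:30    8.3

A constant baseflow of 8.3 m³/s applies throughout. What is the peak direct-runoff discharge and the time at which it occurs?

Q_p = 59.1 m³/s at t = 13:30

Subtracting baseflow gives direct-runoff ordinates: 0.0, 3.9, 17.9, 31.8, 59.1, 44.0, 32.8, 24.5, 18.3, 0.0 m³/s.
The maximum is 59.1 m³/s, occurring at the reading for t = 13:30.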